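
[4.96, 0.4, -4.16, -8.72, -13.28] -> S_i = 4.96 + -4.56*i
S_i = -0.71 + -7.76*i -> [-0.71, -8.47, -16.23, -23.99, -31.75]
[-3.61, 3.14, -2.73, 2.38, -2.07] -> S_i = -3.61*(-0.87)^i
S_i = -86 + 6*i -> [-86, -80, -74, -68, -62]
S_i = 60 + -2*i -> [60, 58, 56, 54, 52]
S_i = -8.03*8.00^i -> [-8.03, -64.24, -513.92, -4111.36, -32890.88]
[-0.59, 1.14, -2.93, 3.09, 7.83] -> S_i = Random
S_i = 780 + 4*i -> [780, 784, 788, 792, 796]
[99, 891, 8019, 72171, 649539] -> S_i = 99*9^i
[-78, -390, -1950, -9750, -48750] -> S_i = -78*5^i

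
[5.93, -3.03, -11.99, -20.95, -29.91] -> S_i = 5.93 + -8.96*i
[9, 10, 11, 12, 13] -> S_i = 9 + 1*i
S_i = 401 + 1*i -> [401, 402, 403, 404, 405]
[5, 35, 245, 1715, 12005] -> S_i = 5*7^i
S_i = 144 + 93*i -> [144, 237, 330, 423, 516]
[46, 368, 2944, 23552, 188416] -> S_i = 46*8^i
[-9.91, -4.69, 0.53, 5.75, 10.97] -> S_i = -9.91 + 5.22*i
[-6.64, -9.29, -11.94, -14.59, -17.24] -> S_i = -6.64 + -2.65*i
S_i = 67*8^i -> [67, 536, 4288, 34304, 274432]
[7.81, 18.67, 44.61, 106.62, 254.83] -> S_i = 7.81*2.39^i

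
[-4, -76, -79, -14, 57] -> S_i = Random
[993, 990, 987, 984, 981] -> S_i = 993 + -3*i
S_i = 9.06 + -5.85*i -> [9.06, 3.21, -2.64, -8.49, -14.34]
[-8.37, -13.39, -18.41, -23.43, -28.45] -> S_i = -8.37 + -5.02*i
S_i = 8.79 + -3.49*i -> [8.79, 5.3, 1.81, -1.68, -5.17]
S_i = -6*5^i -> [-6, -30, -150, -750, -3750]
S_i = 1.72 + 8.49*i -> [1.72, 10.21, 18.7, 27.19, 35.68]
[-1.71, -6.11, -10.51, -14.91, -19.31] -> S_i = -1.71 + -4.40*i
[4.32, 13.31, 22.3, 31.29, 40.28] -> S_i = 4.32 + 8.99*i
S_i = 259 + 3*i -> [259, 262, 265, 268, 271]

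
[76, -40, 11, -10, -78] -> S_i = Random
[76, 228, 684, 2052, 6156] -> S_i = 76*3^i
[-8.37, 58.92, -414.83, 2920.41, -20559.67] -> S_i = -8.37*(-7.04)^i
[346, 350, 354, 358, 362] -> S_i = 346 + 4*i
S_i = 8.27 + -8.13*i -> [8.27, 0.14, -7.99, -16.12, -24.25]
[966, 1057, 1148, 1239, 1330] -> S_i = 966 + 91*i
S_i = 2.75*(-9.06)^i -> [2.75, -24.92, 225.73, -2045.11, 18528.72]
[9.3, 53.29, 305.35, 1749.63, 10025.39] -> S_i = 9.30*5.73^i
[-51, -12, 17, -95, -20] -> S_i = Random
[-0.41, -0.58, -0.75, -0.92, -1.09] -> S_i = -0.41 + -0.17*i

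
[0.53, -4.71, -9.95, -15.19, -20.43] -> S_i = 0.53 + -5.24*i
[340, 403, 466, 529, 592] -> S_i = 340 + 63*i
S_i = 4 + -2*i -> [4, 2, 0, -2, -4]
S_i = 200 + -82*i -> [200, 118, 36, -46, -128]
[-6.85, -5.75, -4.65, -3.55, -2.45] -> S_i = -6.85 + 1.10*i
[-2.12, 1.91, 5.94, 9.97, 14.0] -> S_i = -2.12 + 4.03*i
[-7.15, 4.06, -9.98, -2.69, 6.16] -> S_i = Random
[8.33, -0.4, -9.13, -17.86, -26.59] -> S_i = 8.33 + -8.73*i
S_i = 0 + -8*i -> [0, -8, -16, -24, -32]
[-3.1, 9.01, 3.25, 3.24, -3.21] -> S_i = Random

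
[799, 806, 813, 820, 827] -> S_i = 799 + 7*i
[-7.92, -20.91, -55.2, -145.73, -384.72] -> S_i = -7.92*2.64^i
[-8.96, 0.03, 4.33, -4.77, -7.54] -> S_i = Random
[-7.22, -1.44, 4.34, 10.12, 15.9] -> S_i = -7.22 + 5.78*i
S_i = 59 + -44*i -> [59, 15, -29, -73, -117]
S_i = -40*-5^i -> [-40, 200, -1000, 5000, -25000]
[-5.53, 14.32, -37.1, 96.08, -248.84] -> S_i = -5.53*(-2.59)^i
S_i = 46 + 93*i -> [46, 139, 232, 325, 418]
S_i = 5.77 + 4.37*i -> [5.77, 10.14, 14.51, 18.88, 23.25]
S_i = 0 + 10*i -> [0, 10, 20, 30, 40]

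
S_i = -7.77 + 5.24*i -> [-7.77, -2.53, 2.71, 7.95, 13.19]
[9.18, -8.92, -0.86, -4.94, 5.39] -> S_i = Random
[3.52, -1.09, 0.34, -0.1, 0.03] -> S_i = 3.52*(-0.31)^i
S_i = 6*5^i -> [6, 30, 150, 750, 3750]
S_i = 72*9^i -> [72, 648, 5832, 52488, 472392]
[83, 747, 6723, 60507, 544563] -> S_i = 83*9^i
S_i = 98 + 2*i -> [98, 100, 102, 104, 106]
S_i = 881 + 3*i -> [881, 884, 887, 890, 893]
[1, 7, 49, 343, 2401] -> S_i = 1*7^i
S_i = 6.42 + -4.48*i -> [6.42, 1.94, -2.54, -7.02, -11.5]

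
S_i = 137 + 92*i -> [137, 229, 321, 413, 505]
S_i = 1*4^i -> [1, 4, 16, 64, 256]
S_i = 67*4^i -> [67, 268, 1072, 4288, 17152]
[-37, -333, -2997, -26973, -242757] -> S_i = -37*9^i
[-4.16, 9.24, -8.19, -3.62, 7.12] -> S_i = Random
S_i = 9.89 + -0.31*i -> [9.89, 9.58, 9.27, 8.96, 8.65]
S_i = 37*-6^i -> [37, -222, 1332, -7992, 47952]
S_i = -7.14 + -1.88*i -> [-7.14, -9.02, -10.9, -12.78, -14.66]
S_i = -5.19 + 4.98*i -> [-5.19, -0.21, 4.77, 9.75, 14.73]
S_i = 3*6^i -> [3, 18, 108, 648, 3888]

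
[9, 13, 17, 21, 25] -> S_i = 9 + 4*i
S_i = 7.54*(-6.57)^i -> [7.54, -49.54, 325.46, -2138.29, 14048.59]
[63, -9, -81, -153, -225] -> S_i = 63 + -72*i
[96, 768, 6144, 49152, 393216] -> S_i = 96*8^i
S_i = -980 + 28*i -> [-980, -952, -924, -896, -868]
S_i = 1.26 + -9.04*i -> [1.26, -7.78, -16.82, -25.86, -34.9]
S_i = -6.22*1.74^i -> [-6.22, -10.82, -18.83, -32.77, -57.01]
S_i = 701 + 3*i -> [701, 704, 707, 710, 713]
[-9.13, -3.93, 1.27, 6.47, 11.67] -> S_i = -9.13 + 5.20*i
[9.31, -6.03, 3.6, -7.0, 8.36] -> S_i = Random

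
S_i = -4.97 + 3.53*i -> [-4.97, -1.44, 2.09, 5.62, 9.15]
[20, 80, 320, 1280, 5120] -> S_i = 20*4^i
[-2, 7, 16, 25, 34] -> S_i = -2 + 9*i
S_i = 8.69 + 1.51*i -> [8.69, 10.2, 11.71, 13.22, 14.73]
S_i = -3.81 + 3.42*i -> [-3.81, -0.39, 3.03, 6.45, 9.87]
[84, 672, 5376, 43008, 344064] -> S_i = 84*8^i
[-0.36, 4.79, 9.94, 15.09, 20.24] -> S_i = -0.36 + 5.15*i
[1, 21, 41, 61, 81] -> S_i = 1 + 20*i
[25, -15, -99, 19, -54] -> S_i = Random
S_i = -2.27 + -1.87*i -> [-2.27, -4.14, -6.01, -7.88, -9.75]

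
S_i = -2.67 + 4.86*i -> [-2.67, 2.19, 7.05, 11.91, 16.77]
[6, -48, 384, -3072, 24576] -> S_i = 6*-8^i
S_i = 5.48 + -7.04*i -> [5.48, -1.56, -8.6, -15.64, -22.68]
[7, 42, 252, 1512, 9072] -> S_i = 7*6^i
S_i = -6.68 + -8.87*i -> [-6.68, -15.55, -24.42, -33.29, -42.16]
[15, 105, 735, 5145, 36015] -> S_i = 15*7^i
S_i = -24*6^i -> [-24, -144, -864, -5184, -31104]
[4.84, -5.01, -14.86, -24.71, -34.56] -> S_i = 4.84 + -9.85*i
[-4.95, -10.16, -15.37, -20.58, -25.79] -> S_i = -4.95 + -5.21*i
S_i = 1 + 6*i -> [1, 7, 13, 19, 25]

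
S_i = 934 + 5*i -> [934, 939, 944, 949, 954]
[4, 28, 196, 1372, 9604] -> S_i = 4*7^i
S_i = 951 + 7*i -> [951, 958, 965, 972, 979]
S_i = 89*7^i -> [89, 623, 4361, 30527, 213689]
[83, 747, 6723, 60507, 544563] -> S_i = 83*9^i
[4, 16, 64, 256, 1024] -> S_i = 4*4^i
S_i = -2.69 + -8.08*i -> [-2.69, -10.77, -18.85, -26.93, -35.01]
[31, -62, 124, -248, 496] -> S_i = 31*-2^i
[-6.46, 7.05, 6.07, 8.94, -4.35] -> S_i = Random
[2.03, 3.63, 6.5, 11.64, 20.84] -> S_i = 2.03*1.79^i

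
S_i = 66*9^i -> [66, 594, 5346, 48114, 433026]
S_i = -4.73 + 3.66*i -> [-4.73, -1.07, 2.59, 6.25, 9.91]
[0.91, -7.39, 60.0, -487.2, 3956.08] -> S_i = 0.91*(-8.12)^i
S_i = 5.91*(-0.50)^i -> [5.91, -2.96, 1.48, -0.74, 0.37]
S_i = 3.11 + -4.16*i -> [3.11, -1.05, -5.21, -9.37, -13.53]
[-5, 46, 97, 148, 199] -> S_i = -5 + 51*i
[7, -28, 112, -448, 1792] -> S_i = 7*-4^i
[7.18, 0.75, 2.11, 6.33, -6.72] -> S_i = Random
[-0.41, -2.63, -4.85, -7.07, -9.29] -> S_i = -0.41 + -2.22*i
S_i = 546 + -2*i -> [546, 544, 542, 540, 538]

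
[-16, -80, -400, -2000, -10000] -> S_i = -16*5^i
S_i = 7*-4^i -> [7, -28, 112, -448, 1792]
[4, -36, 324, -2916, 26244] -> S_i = 4*-9^i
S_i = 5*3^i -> [5, 15, 45, 135, 405]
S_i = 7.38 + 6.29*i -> [7.38, 13.67, 19.96, 26.25, 32.54]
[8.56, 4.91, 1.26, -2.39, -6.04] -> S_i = 8.56 + -3.65*i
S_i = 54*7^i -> [54, 378, 2646, 18522, 129654]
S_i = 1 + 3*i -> [1, 4, 7, 10, 13]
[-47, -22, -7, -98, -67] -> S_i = Random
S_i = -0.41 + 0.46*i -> [-0.41, 0.05, 0.51, 0.97, 1.43]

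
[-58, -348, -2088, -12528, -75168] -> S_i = -58*6^i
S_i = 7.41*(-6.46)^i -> [7.41, -47.87, 309.23, -1997.63, 12904.71]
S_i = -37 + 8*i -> [-37, -29, -21, -13, -5]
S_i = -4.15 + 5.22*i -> [-4.15, 1.07, 6.29, 11.51, 16.73]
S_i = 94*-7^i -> [94, -658, 4606, -32242, 225694]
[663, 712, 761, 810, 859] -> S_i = 663 + 49*i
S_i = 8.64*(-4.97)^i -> [8.64, -42.94, 213.42, -1060.68, 5271.56]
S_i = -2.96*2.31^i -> [-2.96, -6.84, -15.79, -36.49, -84.28]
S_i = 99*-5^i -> [99, -495, 2475, -12375, 61875]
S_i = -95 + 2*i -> [-95, -93, -91, -89, -87]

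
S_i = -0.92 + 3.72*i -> [-0.92, 2.8, 6.52, 10.24, 13.96]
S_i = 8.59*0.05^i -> [8.59, 0.43, 0.02, 0.0, 0.0]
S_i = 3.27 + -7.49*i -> [3.27, -4.22, -11.71, -19.2, -26.69]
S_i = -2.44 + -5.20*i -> [-2.44, -7.64, -12.84, -18.04, -23.24]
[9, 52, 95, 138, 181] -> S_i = 9 + 43*i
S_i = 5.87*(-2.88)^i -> [5.87, -16.91, 48.69, -140.22, 403.84]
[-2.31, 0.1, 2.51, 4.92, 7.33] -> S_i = -2.31 + 2.41*i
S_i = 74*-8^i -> [74, -592, 4736, -37888, 303104]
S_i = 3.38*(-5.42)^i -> [3.38, -18.32, 99.29, -538.16, 2916.85]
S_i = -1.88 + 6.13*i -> [-1.88, 4.25, 10.38, 16.51, 22.64]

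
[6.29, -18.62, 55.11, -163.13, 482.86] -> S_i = 6.29*(-2.96)^i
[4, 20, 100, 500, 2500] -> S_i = 4*5^i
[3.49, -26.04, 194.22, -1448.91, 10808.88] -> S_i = 3.49*(-7.46)^i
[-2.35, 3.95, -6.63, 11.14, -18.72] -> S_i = -2.35*(-1.68)^i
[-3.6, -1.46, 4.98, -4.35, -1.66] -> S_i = Random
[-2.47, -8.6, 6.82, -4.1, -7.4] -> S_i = Random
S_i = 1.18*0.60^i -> [1.18, 0.71, 0.42, 0.25, 0.15]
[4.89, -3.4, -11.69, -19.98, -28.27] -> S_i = 4.89 + -8.29*i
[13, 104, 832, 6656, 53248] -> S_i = 13*8^i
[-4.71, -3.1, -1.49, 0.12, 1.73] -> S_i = -4.71 + 1.61*i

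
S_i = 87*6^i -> [87, 522, 3132, 18792, 112752]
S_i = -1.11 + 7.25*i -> [-1.11, 6.14, 13.39, 20.64, 27.89]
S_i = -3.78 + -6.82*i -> [-3.78, -10.6, -17.42, -24.24, -31.06]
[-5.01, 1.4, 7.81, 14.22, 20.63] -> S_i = -5.01 + 6.41*i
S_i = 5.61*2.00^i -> [5.61, 11.22, 22.44, 44.88, 89.76]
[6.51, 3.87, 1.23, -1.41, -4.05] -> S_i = 6.51 + -2.64*i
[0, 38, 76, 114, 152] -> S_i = 0 + 38*i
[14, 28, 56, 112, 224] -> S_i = 14*2^i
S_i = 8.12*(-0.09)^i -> [8.12, -0.73, 0.07, -0.01, 0.0]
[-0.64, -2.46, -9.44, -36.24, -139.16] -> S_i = -0.64*3.84^i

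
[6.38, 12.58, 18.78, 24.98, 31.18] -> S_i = 6.38 + 6.20*i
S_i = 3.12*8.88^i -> [3.12, 27.71, 246.03, 2184.71, 19400.21]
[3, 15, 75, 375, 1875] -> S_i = 3*5^i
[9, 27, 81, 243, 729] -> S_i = 9*3^i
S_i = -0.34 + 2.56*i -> [-0.34, 2.22, 4.78, 7.34, 9.9]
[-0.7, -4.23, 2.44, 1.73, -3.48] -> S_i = Random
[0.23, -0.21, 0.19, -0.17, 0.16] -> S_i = 0.23*(-0.91)^i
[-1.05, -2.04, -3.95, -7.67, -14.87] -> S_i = -1.05*1.94^i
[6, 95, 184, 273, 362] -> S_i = 6 + 89*i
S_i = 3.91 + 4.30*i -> [3.91, 8.21, 12.51, 16.81, 21.11]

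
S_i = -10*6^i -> [-10, -60, -360, -2160, -12960]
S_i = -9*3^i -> [-9, -27, -81, -243, -729]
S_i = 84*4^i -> [84, 336, 1344, 5376, 21504]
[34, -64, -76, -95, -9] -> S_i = Random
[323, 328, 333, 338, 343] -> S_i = 323 + 5*i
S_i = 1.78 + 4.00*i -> [1.78, 5.78, 9.78, 13.78, 17.78]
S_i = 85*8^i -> [85, 680, 5440, 43520, 348160]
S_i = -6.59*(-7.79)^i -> [-6.59, 51.34, -399.91, 3115.29, -24268.07]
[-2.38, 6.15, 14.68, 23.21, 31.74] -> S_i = -2.38 + 8.53*i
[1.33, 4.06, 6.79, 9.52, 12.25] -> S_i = 1.33 + 2.73*i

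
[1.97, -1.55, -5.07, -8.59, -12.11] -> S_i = 1.97 + -3.52*i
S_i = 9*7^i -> [9, 63, 441, 3087, 21609]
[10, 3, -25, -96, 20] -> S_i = Random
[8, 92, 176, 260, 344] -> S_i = 8 + 84*i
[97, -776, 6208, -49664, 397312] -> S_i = 97*-8^i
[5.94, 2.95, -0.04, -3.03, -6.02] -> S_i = 5.94 + -2.99*i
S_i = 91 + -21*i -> [91, 70, 49, 28, 7]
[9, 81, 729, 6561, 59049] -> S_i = 9*9^i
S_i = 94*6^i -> [94, 564, 3384, 20304, 121824]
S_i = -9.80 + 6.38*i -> [-9.8, -3.42, 2.96, 9.34, 15.72]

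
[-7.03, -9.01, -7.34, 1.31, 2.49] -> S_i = Random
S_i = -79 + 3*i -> [-79, -76, -73, -70, -67]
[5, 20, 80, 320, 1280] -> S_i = 5*4^i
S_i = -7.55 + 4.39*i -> [-7.55, -3.16, 1.23, 5.62, 10.01]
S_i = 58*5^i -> [58, 290, 1450, 7250, 36250]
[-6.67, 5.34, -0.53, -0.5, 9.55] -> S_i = Random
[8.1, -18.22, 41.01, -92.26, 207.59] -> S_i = 8.10*(-2.25)^i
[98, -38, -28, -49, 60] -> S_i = Random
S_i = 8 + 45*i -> [8, 53, 98, 143, 188]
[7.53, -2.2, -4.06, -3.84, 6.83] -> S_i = Random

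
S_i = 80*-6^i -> [80, -480, 2880, -17280, 103680]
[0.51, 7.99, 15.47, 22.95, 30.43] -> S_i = 0.51 + 7.48*i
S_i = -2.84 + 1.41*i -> [-2.84, -1.43, -0.02, 1.39, 2.8]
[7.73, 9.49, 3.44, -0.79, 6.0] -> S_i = Random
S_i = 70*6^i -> [70, 420, 2520, 15120, 90720]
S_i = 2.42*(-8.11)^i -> [2.42, -19.63, 159.17, -1290.86, 10468.85]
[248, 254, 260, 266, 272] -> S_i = 248 + 6*i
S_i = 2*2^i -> [2, 4, 8, 16, 32]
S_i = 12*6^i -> [12, 72, 432, 2592, 15552]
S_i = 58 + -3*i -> [58, 55, 52, 49, 46]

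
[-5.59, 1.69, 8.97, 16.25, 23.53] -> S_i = -5.59 + 7.28*i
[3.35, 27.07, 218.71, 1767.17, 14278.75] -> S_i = 3.35*8.08^i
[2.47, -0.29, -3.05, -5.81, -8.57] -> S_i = 2.47 + -2.76*i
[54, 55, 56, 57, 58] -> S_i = 54 + 1*i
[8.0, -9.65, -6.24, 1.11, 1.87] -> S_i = Random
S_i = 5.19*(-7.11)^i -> [5.19, -36.9, 262.37, -1865.42, 13263.12]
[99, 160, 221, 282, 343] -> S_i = 99 + 61*i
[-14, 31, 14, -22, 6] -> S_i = Random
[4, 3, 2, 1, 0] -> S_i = 4 + -1*i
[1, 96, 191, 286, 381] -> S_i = 1 + 95*i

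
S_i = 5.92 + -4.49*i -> [5.92, 1.43, -3.06, -7.55, -12.04]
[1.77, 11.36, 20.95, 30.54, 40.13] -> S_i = 1.77 + 9.59*i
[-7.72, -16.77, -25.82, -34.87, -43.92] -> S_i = -7.72 + -9.05*i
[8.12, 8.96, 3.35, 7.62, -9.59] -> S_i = Random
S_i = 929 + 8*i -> [929, 937, 945, 953, 961]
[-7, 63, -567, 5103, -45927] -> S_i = -7*-9^i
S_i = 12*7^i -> [12, 84, 588, 4116, 28812]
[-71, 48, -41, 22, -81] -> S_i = Random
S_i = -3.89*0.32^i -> [-3.89, -1.24, -0.4, -0.13, -0.04]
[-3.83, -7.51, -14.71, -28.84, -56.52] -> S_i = -3.83*1.96^i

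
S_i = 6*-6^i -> [6, -36, 216, -1296, 7776]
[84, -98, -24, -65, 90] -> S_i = Random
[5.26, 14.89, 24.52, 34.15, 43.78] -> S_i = 5.26 + 9.63*i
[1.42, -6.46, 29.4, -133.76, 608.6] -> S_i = 1.42*(-4.55)^i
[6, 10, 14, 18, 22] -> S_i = 6 + 4*i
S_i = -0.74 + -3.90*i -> [-0.74, -4.64, -8.54, -12.44, -16.34]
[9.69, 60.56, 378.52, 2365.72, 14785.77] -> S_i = 9.69*6.25^i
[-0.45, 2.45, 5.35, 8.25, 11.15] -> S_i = -0.45 + 2.90*i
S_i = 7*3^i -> [7, 21, 63, 189, 567]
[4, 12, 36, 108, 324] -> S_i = 4*3^i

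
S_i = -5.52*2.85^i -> [-5.52, -15.73, -44.84, -127.78, -364.18]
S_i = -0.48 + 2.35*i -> [-0.48, 1.87, 4.22, 6.57, 8.92]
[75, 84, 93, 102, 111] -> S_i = 75 + 9*i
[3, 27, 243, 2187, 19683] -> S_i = 3*9^i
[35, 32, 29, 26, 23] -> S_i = 35 + -3*i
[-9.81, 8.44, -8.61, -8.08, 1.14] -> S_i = Random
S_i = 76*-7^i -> [76, -532, 3724, -26068, 182476]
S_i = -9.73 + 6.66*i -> [-9.73, -3.07, 3.59, 10.25, 16.91]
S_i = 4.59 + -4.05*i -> [4.59, 0.54, -3.51, -7.56, -11.61]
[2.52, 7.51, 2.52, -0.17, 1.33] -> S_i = Random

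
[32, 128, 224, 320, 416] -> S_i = 32 + 96*i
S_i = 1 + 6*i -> [1, 7, 13, 19, 25]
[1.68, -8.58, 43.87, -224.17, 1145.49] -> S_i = 1.68*(-5.11)^i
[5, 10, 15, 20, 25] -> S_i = 5 + 5*i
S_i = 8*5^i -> [8, 40, 200, 1000, 5000]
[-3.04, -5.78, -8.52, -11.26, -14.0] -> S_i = -3.04 + -2.74*i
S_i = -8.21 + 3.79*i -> [-8.21, -4.42, -0.63, 3.16, 6.95]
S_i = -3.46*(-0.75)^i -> [-3.46, 2.6, -1.95, 1.46, -1.09]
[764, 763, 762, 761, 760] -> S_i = 764 + -1*i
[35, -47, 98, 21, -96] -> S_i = Random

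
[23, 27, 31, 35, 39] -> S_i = 23 + 4*i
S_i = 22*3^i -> [22, 66, 198, 594, 1782]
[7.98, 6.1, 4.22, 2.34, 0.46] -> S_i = 7.98 + -1.88*i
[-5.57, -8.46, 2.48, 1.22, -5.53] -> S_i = Random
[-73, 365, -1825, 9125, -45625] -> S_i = -73*-5^i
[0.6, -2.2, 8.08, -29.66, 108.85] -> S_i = 0.60*(-3.67)^i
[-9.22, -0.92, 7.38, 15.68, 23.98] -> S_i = -9.22 + 8.30*i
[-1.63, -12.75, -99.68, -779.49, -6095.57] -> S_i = -1.63*7.82^i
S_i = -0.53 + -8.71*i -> [-0.53, -9.24, -17.95, -26.66, -35.37]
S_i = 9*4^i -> [9, 36, 144, 576, 2304]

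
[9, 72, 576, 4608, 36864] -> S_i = 9*8^i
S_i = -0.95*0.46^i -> [-0.95, -0.44, -0.2, -0.09, -0.04]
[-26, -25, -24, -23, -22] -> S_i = -26 + 1*i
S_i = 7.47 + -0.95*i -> [7.47, 6.52, 5.57, 4.62, 3.67]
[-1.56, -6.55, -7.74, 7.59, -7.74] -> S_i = Random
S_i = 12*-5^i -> [12, -60, 300, -1500, 7500]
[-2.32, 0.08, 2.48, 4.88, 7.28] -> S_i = -2.32 + 2.40*i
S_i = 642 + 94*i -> [642, 736, 830, 924, 1018]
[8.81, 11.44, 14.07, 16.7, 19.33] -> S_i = 8.81 + 2.63*i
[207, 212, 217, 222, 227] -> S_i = 207 + 5*i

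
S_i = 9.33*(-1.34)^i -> [9.33, -12.5, 16.75, -22.45, 30.08]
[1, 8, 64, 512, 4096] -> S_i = 1*8^i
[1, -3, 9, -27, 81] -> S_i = 1*-3^i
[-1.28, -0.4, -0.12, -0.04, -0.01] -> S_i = -1.28*0.31^i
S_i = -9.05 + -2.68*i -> [-9.05, -11.73, -14.41, -17.09, -19.77]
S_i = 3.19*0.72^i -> [3.19, 2.3, 1.65, 1.19, 0.86]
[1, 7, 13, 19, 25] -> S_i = 1 + 6*i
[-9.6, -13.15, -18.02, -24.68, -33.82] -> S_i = -9.60*1.37^i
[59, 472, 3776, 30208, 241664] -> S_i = 59*8^i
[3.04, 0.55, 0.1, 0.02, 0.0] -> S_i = 3.04*0.18^i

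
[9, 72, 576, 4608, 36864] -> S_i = 9*8^i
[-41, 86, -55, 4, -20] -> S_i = Random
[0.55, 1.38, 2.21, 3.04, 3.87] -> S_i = 0.55 + 0.83*i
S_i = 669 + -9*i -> [669, 660, 651, 642, 633]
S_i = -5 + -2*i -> [-5, -7, -9, -11, -13]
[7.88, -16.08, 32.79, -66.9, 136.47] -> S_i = 7.88*(-2.04)^i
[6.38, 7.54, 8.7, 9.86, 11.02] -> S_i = 6.38 + 1.16*i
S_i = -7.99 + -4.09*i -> [-7.99, -12.08, -16.17, -20.26, -24.35]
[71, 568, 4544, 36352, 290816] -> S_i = 71*8^i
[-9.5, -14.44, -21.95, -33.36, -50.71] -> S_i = -9.50*1.52^i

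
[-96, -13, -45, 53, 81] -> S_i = Random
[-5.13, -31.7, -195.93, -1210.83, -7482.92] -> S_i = -5.13*6.18^i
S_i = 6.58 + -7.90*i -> [6.58, -1.32, -9.22, -17.12, -25.02]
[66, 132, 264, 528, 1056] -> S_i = 66*2^i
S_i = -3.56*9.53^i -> [-3.56, -33.93, -323.32, -3081.26, -29364.43]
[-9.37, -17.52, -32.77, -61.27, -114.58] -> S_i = -9.37*1.87^i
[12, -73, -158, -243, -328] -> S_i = 12 + -85*i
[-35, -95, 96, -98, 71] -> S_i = Random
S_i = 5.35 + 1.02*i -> [5.35, 6.37, 7.39, 8.41, 9.43]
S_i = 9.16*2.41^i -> [9.16, 22.08, 53.2, 128.22, 309.0]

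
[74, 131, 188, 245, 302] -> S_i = 74 + 57*i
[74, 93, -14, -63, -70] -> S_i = Random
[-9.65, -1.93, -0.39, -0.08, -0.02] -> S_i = -9.65*0.20^i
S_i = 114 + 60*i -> [114, 174, 234, 294, 354]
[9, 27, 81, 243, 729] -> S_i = 9*3^i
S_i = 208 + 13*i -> [208, 221, 234, 247, 260]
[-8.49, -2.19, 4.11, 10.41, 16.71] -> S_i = -8.49 + 6.30*i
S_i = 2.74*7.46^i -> [2.74, 20.44, 152.49, 1137.54, 8486.06]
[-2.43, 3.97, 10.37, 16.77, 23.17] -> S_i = -2.43 + 6.40*i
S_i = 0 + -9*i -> [0, -9, -18, -27, -36]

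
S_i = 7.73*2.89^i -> [7.73, 22.34, 64.56, 186.58, 539.23]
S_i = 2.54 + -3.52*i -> [2.54, -0.98, -4.5, -8.02, -11.54]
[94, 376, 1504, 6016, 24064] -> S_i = 94*4^i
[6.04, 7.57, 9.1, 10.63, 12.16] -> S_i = 6.04 + 1.53*i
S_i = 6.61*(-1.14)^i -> [6.61, -7.54, 8.59, -9.79, 11.16]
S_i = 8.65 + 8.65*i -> [8.65, 17.3, 25.95, 34.6, 43.25]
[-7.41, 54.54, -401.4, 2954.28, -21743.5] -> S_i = -7.41*(-7.36)^i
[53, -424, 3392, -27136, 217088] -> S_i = 53*-8^i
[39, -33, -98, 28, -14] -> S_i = Random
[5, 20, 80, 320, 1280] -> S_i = 5*4^i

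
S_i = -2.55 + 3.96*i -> [-2.55, 1.41, 5.37, 9.33, 13.29]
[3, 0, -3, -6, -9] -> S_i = 3 + -3*i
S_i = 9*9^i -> [9, 81, 729, 6561, 59049]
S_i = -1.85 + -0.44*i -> [-1.85, -2.29, -2.73, -3.17, -3.61]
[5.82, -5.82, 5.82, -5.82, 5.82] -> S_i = 5.82*(-1.00)^i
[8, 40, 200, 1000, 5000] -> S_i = 8*5^i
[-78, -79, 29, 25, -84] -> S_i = Random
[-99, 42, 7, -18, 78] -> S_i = Random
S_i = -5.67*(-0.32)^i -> [-5.67, 1.81, -0.58, 0.19, -0.06]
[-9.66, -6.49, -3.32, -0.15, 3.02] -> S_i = -9.66 + 3.17*i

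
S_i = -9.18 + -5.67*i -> [-9.18, -14.85, -20.52, -26.19, -31.86]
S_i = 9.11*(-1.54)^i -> [9.11, -14.03, 21.61, -33.27, 51.24]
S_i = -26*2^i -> [-26, -52, -104, -208, -416]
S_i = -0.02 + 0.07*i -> [-0.02, 0.05, 0.12, 0.19, 0.26]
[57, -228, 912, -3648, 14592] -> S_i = 57*-4^i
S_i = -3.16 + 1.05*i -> [-3.16, -2.11, -1.06, -0.01, 1.04]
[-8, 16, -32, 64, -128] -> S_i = -8*-2^i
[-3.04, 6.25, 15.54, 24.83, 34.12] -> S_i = -3.04 + 9.29*i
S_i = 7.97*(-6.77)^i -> [7.97, -53.96, 365.29, -2473.0, 16742.22]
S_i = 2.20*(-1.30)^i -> [2.2, -2.86, 3.72, -4.83, 6.28]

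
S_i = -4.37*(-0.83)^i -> [-4.37, 3.63, -3.01, 2.5, -2.07]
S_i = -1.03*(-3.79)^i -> [-1.03, 3.9, -14.8, 56.07, -212.52]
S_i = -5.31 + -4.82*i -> [-5.31, -10.13, -14.95, -19.77, -24.59]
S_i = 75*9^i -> [75, 675, 6075, 54675, 492075]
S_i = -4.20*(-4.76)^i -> [-4.2, 19.99, -95.16, 452.97, -2156.14]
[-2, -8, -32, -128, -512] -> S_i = -2*4^i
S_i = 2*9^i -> [2, 18, 162, 1458, 13122]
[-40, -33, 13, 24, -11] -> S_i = Random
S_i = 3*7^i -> [3, 21, 147, 1029, 7203]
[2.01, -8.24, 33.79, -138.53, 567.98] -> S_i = 2.01*(-4.10)^i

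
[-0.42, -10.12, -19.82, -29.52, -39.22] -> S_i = -0.42 + -9.70*i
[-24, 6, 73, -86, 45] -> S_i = Random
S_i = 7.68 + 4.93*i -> [7.68, 12.61, 17.54, 22.47, 27.4]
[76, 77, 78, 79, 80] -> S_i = 76 + 1*i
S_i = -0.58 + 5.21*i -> [-0.58, 4.63, 9.84, 15.05, 20.26]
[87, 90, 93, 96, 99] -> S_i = 87 + 3*i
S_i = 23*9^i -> [23, 207, 1863, 16767, 150903]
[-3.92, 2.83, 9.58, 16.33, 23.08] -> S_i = -3.92 + 6.75*i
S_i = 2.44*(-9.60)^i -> [2.44, -23.42, 224.87, -2158.76, 20724.06]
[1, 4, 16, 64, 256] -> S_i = 1*4^i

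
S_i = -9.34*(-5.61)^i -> [-9.34, 52.4, -293.95, 1649.06, -9251.21]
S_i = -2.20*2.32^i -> [-2.2, -5.1, -11.84, -27.47, -63.73]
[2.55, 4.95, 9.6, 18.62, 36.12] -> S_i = 2.55*1.94^i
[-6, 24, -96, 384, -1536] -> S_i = -6*-4^i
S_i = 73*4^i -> [73, 292, 1168, 4672, 18688]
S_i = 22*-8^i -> [22, -176, 1408, -11264, 90112]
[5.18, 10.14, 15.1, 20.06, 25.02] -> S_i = 5.18 + 4.96*i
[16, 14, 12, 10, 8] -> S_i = 16 + -2*i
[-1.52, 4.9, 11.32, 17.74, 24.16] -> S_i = -1.52 + 6.42*i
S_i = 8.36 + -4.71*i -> [8.36, 3.65, -1.06, -5.77, -10.48]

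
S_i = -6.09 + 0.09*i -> [-6.09, -6.0, -5.91, -5.82, -5.73]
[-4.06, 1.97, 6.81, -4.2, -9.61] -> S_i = Random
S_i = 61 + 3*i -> [61, 64, 67, 70, 73]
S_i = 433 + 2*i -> [433, 435, 437, 439, 441]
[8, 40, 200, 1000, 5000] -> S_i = 8*5^i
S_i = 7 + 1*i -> [7, 8, 9, 10, 11]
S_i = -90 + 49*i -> [-90, -41, 8, 57, 106]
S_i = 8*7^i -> [8, 56, 392, 2744, 19208]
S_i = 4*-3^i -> [4, -12, 36, -108, 324]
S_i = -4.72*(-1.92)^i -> [-4.72, 9.06, -17.4, 33.41, -64.14]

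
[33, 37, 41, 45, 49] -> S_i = 33 + 4*i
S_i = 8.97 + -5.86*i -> [8.97, 3.11, -2.75, -8.61, -14.47]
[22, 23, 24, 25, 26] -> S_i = 22 + 1*i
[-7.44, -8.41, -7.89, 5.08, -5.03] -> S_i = Random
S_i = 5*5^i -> [5, 25, 125, 625, 3125]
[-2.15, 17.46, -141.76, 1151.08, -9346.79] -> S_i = -2.15*(-8.12)^i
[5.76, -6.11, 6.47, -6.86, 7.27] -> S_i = 5.76*(-1.06)^i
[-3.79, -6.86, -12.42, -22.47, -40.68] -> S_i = -3.79*1.81^i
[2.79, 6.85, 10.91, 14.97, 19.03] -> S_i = 2.79 + 4.06*i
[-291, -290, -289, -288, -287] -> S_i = -291 + 1*i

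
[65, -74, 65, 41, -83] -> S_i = Random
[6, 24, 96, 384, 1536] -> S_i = 6*4^i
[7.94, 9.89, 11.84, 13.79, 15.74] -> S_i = 7.94 + 1.95*i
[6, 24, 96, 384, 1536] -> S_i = 6*4^i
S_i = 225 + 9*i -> [225, 234, 243, 252, 261]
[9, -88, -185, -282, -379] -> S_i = 9 + -97*i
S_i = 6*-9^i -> [6, -54, 486, -4374, 39366]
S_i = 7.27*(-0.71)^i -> [7.27, -5.16, 3.66, -2.6, 1.85]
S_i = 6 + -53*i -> [6, -47, -100, -153, -206]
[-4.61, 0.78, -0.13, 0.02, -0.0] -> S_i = -4.61*(-0.17)^i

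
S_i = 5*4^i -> [5, 20, 80, 320, 1280]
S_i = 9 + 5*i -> [9, 14, 19, 24, 29]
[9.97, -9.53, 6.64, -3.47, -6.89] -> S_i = Random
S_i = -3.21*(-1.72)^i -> [-3.21, 5.52, -9.5, 16.33, -28.09]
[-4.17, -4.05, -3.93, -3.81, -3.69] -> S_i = -4.17 + 0.12*i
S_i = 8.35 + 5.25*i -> [8.35, 13.6, 18.85, 24.1, 29.35]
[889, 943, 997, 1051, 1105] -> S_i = 889 + 54*i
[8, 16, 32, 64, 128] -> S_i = 8*2^i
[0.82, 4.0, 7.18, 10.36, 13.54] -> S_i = 0.82 + 3.18*i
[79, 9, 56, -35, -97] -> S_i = Random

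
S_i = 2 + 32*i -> [2, 34, 66, 98, 130]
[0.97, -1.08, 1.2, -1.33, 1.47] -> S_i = 0.97*(-1.11)^i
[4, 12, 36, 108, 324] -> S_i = 4*3^i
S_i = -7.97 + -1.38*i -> [-7.97, -9.35, -10.73, -12.11, -13.49]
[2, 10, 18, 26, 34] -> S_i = 2 + 8*i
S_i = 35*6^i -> [35, 210, 1260, 7560, 45360]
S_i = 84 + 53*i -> [84, 137, 190, 243, 296]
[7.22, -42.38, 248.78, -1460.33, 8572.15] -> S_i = 7.22*(-5.87)^i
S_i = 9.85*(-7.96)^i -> [9.85, -78.41, 624.11, -4967.93, 39544.72]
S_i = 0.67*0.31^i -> [0.67, 0.21, 0.06, 0.02, 0.01]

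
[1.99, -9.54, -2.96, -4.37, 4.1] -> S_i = Random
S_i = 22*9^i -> [22, 198, 1782, 16038, 144342]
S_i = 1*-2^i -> [1, -2, 4, -8, 16]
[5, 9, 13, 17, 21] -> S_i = 5 + 4*i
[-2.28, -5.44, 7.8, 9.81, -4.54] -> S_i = Random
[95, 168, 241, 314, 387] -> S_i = 95 + 73*i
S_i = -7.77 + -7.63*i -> [-7.77, -15.4, -23.03, -30.66, -38.29]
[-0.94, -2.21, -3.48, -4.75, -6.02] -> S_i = -0.94 + -1.27*i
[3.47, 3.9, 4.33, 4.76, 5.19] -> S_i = 3.47 + 0.43*i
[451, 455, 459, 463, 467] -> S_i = 451 + 4*i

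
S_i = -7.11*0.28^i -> [-7.11, -1.99, -0.56, -0.16, -0.04]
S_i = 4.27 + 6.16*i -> [4.27, 10.43, 16.59, 22.75, 28.91]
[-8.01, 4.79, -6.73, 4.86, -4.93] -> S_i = Random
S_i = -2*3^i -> [-2, -6, -18, -54, -162]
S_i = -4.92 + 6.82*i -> [-4.92, 1.9, 8.72, 15.54, 22.36]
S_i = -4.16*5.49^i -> [-4.16, -22.84, -125.38, -688.35, -3779.05]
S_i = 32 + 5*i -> [32, 37, 42, 47, 52]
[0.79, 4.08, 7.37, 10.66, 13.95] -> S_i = 0.79 + 3.29*i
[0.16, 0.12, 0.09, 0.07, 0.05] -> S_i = 0.16*0.76^i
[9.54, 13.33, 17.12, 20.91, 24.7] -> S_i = 9.54 + 3.79*i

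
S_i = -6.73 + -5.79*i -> [-6.73, -12.52, -18.31, -24.1, -29.89]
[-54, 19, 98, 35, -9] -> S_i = Random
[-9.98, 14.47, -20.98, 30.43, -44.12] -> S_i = -9.98*(-1.45)^i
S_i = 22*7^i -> [22, 154, 1078, 7546, 52822]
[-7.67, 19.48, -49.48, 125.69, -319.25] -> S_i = -7.67*(-2.54)^i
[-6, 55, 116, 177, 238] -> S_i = -6 + 61*i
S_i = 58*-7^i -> [58, -406, 2842, -19894, 139258]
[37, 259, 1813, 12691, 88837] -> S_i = 37*7^i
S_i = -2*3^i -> [-2, -6, -18, -54, -162]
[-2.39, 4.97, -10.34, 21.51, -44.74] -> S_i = -2.39*(-2.08)^i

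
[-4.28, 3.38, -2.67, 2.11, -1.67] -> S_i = -4.28*(-0.79)^i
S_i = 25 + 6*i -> [25, 31, 37, 43, 49]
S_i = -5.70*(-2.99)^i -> [-5.7, 17.04, -50.96, 152.37, -455.57]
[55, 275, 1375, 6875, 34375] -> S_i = 55*5^i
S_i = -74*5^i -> [-74, -370, -1850, -9250, -46250]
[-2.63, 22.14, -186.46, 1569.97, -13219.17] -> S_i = -2.63*(-8.42)^i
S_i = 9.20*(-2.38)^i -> [9.2, -21.9, 52.11, -124.03, 295.19]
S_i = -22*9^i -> [-22, -198, -1782, -16038, -144342]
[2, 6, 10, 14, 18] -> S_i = 2 + 4*i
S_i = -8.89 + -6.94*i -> [-8.89, -15.83, -22.77, -29.71, -36.65]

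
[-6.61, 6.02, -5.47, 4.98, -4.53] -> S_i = -6.61*(-0.91)^i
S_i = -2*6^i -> [-2, -12, -72, -432, -2592]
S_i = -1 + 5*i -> [-1, 4, 9, 14, 19]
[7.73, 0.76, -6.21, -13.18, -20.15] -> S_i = 7.73 + -6.97*i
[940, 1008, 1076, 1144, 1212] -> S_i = 940 + 68*i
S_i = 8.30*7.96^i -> [8.3, 66.07, 525.9, 4186.17, 33321.95]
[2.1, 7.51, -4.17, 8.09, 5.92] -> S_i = Random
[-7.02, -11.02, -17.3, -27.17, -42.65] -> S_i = -7.02*1.57^i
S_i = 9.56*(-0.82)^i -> [9.56, -7.84, 6.43, -5.27, 4.32]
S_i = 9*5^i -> [9, 45, 225, 1125, 5625]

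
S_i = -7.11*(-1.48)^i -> [-7.11, 10.52, -15.57, 23.05, -34.11]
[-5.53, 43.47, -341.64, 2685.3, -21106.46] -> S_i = -5.53*(-7.86)^i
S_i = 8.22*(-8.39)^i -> [8.22, -68.97, 578.62, -4854.65, 40730.49]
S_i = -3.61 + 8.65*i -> [-3.61, 5.04, 13.69, 22.34, 30.99]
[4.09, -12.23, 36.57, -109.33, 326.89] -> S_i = 4.09*(-2.99)^i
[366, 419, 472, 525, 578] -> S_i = 366 + 53*i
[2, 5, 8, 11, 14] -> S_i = 2 + 3*i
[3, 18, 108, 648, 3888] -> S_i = 3*6^i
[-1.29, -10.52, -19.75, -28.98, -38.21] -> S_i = -1.29 + -9.23*i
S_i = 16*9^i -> [16, 144, 1296, 11664, 104976]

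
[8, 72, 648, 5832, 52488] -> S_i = 8*9^i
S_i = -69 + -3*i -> [-69, -72, -75, -78, -81]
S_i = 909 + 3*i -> [909, 912, 915, 918, 921]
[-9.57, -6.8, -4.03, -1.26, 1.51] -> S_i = -9.57 + 2.77*i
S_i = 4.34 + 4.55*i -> [4.34, 8.89, 13.44, 17.99, 22.54]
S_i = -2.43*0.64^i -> [-2.43, -1.56, -1.0, -0.64, -0.41]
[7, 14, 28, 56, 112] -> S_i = 7*2^i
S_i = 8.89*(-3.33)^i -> [8.89, -29.6, 98.58, -328.27, 1093.15]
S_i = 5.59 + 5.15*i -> [5.59, 10.74, 15.89, 21.04, 26.19]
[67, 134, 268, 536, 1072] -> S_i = 67*2^i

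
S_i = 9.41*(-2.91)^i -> [9.41, -27.38, 79.68, -231.88, 674.78]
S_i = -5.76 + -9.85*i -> [-5.76, -15.61, -25.46, -35.31, -45.16]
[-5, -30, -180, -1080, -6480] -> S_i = -5*6^i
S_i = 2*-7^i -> [2, -14, 98, -686, 4802]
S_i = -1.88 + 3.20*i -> [-1.88, 1.32, 4.52, 7.72, 10.92]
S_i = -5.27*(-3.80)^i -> [-5.27, 20.03, -76.1, 289.18, -1098.87]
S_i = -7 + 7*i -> [-7, 0, 7, 14, 21]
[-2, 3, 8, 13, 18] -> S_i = -2 + 5*i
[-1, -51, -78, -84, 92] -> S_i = Random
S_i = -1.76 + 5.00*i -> [-1.76, 3.24, 8.24, 13.24, 18.24]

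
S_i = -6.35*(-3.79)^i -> [-6.35, 24.07, -91.21, 345.69, -1310.18]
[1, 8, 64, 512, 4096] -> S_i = 1*8^i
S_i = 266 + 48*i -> [266, 314, 362, 410, 458]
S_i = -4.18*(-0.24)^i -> [-4.18, 1.0, -0.24, 0.06, -0.01]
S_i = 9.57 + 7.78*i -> [9.57, 17.35, 25.13, 32.91, 40.69]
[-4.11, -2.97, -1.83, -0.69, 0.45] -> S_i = -4.11 + 1.14*i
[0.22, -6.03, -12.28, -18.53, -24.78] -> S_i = 0.22 + -6.25*i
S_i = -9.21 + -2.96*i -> [-9.21, -12.17, -15.13, -18.09, -21.05]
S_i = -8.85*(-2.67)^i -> [-8.85, 23.63, -63.09, 168.45, -449.77]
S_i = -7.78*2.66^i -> [-7.78, -20.69, -55.05, -146.43, -389.5]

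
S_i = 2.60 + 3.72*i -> [2.6, 6.32, 10.04, 13.76, 17.48]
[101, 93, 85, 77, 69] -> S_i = 101 + -8*i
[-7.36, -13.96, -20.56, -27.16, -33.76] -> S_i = -7.36 + -6.60*i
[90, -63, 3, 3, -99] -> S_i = Random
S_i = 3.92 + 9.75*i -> [3.92, 13.67, 23.42, 33.17, 42.92]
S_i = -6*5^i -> [-6, -30, -150, -750, -3750]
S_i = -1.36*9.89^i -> [-1.36, -13.45, -133.02, -1315.61, -13011.4]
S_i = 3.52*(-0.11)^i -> [3.52, -0.39, 0.04, -0.0, 0.0]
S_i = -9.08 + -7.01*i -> [-9.08, -16.09, -23.1, -30.11, -37.12]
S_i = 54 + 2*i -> [54, 56, 58, 60, 62]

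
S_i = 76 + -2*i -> [76, 74, 72, 70, 68]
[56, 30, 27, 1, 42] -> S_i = Random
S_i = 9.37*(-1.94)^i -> [9.37, -18.18, 35.26, -68.41, 132.72]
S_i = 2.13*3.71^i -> [2.13, 7.9, 29.32, 108.77, 403.53]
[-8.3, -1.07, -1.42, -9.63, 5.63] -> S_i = Random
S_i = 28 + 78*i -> [28, 106, 184, 262, 340]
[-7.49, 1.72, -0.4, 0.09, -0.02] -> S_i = -7.49*(-0.23)^i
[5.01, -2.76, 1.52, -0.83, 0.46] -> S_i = 5.01*(-0.55)^i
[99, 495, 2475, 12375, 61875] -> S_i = 99*5^i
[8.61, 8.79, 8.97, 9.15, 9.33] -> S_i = 8.61 + 0.18*i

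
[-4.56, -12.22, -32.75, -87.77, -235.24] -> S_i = -4.56*2.68^i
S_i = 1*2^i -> [1, 2, 4, 8, 16]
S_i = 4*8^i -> [4, 32, 256, 2048, 16384]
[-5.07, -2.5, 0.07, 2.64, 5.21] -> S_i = -5.07 + 2.57*i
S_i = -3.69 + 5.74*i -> [-3.69, 2.05, 7.79, 13.53, 19.27]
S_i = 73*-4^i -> [73, -292, 1168, -4672, 18688]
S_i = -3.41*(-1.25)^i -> [-3.41, 4.26, -5.33, 6.66, -8.33]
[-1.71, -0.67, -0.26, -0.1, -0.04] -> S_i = -1.71*0.39^i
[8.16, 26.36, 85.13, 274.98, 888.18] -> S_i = 8.16*3.23^i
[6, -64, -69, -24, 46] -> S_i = Random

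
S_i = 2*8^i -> [2, 16, 128, 1024, 8192]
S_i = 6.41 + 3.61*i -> [6.41, 10.02, 13.63, 17.24, 20.85]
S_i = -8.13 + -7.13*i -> [-8.13, -15.26, -22.39, -29.52, -36.65]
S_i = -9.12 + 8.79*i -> [-9.12, -0.33, 8.46, 17.25, 26.04]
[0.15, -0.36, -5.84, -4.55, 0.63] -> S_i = Random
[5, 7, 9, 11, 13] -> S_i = 5 + 2*i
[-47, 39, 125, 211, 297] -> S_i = -47 + 86*i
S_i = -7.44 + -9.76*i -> [-7.44, -17.2, -26.96, -36.72, -46.48]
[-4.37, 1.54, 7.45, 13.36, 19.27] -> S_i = -4.37 + 5.91*i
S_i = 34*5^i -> [34, 170, 850, 4250, 21250]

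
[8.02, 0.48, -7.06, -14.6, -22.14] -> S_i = 8.02 + -7.54*i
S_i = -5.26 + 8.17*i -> [-5.26, 2.91, 11.08, 19.25, 27.42]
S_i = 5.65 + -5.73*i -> [5.65, -0.08, -5.81, -11.54, -17.27]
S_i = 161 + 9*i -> [161, 170, 179, 188, 197]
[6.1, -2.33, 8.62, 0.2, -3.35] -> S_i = Random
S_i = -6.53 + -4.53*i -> [-6.53, -11.06, -15.59, -20.12, -24.65]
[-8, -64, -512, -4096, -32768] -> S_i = -8*8^i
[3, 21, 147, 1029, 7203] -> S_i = 3*7^i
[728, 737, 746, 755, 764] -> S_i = 728 + 9*i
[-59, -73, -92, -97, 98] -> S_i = Random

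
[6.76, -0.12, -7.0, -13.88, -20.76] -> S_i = 6.76 + -6.88*i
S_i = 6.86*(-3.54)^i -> [6.86, -24.28, 85.97, -304.32, 1077.3]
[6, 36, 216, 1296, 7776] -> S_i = 6*6^i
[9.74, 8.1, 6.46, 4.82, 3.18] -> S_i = 9.74 + -1.64*i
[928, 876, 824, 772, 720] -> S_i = 928 + -52*i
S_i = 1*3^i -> [1, 3, 9, 27, 81]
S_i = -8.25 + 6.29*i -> [-8.25, -1.96, 4.33, 10.62, 16.91]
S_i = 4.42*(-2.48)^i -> [4.42, -10.96, 27.18, -67.42, 167.2]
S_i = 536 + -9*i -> [536, 527, 518, 509, 500]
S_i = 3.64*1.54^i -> [3.64, 5.61, 8.63, 13.29, 20.47]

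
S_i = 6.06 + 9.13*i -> [6.06, 15.19, 24.32, 33.45, 42.58]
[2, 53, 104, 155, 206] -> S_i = 2 + 51*i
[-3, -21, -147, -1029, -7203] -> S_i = -3*7^i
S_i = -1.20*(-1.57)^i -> [-1.2, 1.88, -2.96, 4.64, -7.29]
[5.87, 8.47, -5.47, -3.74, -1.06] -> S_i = Random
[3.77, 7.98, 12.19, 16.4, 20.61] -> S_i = 3.77 + 4.21*i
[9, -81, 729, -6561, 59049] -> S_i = 9*-9^i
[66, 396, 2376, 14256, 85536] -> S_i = 66*6^i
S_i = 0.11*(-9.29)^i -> [0.11, -1.02, 9.49, -88.19, 819.32]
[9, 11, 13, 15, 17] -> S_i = 9 + 2*i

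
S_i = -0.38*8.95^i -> [-0.38, -3.4, -30.44, -272.43, -2438.24]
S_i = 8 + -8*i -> [8, 0, -8, -16, -24]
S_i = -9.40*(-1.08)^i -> [-9.4, 10.15, -10.96, 11.84, -12.79]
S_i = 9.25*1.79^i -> [9.25, 16.56, 29.64, 53.05, 94.96]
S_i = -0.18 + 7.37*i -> [-0.18, 7.19, 14.56, 21.93, 29.3]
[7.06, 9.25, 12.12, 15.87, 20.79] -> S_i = 7.06*1.31^i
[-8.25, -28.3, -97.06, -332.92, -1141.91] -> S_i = -8.25*3.43^i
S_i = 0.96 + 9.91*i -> [0.96, 10.87, 20.78, 30.69, 40.6]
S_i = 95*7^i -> [95, 665, 4655, 32585, 228095]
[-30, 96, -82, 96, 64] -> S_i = Random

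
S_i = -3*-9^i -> [-3, 27, -243, 2187, -19683]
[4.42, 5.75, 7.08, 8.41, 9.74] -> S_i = 4.42 + 1.33*i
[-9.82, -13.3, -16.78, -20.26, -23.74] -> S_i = -9.82 + -3.48*i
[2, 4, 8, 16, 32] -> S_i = 2*2^i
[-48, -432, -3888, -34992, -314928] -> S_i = -48*9^i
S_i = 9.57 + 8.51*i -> [9.57, 18.08, 26.59, 35.1, 43.61]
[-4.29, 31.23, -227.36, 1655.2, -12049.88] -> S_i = -4.29*(-7.28)^i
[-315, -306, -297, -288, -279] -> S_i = -315 + 9*i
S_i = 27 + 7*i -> [27, 34, 41, 48, 55]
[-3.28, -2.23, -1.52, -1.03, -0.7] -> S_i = -3.28*0.68^i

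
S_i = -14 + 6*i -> [-14, -8, -2, 4, 10]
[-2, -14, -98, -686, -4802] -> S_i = -2*7^i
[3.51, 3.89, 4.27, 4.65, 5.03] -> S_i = 3.51 + 0.38*i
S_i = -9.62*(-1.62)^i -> [-9.62, 15.58, -25.25, 40.9, -66.26]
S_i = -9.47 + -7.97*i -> [-9.47, -17.44, -25.41, -33.38, -41.35]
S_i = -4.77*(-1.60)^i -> [-4.77, 7.63, -12.21, 19.54, -31.26]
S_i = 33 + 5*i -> [33, 38, 43, 48, 53]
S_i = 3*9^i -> [3, 27, 243, 2187, 19683]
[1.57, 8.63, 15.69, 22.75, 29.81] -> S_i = 1.57 + 7.06*i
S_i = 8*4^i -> [8, 32, 128, 512, 2048]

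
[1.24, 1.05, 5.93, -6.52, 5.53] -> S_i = Random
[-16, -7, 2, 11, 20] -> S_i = -16 + 9*i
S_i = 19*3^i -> [19, 57, 171, 513, 1539]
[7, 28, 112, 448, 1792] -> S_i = 7*4^i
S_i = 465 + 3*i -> [465, 468, 471, 474, 477]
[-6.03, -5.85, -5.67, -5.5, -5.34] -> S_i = -6.03*0.97^i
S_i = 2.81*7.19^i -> [2.81, 20.2, 145.27, 1044.46, 7509.69]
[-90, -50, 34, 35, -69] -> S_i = Random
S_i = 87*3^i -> [87, 261, 783, 2349, 7047]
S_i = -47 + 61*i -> [-47, 14, 75, 136, 197]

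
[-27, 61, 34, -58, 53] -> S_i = Random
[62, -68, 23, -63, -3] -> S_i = Random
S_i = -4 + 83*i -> [-4, 79, 162, 245, 328]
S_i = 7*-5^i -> [7, -35, 175, -875, 4375]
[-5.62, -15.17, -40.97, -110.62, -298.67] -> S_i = -5.62*2.70^i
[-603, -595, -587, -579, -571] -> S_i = -603 + 8*i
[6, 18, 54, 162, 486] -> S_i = 6*3^i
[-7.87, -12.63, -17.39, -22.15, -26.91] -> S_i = -7.87 + -4.76*i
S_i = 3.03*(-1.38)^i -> [3.03, -4.18, 5.77, -7.96, 10.99]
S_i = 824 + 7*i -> [824, 831, 838, 845, 852]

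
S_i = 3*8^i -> [3, 24, 192, 1536, 12288]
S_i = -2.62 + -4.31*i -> [-2.62, -6.93, -11.24, -15.55, -19.86]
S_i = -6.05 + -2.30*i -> [-6.05, -8.35, -10.65, -12.95, -15.25]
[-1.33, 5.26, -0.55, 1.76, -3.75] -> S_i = Random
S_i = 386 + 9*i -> [386, 395, 404, 413, 422]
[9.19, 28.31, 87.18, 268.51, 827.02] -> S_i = 9.19*3.08^i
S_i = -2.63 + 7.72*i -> [-2.63, 5.09, 12.81, 20.53, 28.25]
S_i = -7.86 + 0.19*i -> [-7.86, -7.67, -7.48, -7.29, -7.1]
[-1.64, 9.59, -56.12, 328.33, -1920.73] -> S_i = -1.64*(-5.85)^i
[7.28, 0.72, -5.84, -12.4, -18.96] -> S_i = 7.28 + -6.56*i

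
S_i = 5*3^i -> [5, 15, 45, 135, 405]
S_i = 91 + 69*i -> [91, 160, 229, 298, 367]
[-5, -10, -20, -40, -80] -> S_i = -5*2^i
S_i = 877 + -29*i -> [877, 848, 819, 790, 761]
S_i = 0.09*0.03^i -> [0.09, 0.0, 0.0, 0.0, 0.0]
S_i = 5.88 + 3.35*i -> [5.88, 9.23, 12.58, 15.93, 19.28]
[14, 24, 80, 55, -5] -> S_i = Random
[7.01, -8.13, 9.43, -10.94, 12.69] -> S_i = 7.01*(-1.16)^i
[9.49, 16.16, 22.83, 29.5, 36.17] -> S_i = 9.49 + 6.67*i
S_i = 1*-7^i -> [1, -7, 49, -343, 2401]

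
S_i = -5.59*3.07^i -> [-5.59, -17.16, -52.69, -161.74, -496.55]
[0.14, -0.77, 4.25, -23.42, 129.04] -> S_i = 0.14*(-5.51)^i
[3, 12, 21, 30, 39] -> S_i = 3 + 9*i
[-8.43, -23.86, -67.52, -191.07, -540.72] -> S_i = -8.43*2.83^i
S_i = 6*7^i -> [6, 42, 294, 2058, 14406]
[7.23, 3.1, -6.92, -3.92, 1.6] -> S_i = Random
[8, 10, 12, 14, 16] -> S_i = 8 + 2*i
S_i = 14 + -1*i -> [14, 13, 12, 11, 10]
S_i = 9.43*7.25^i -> [9.43, 68.37, 495.66, 3593.57, 26053.36]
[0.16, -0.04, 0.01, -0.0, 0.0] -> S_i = 0.16*(-0.27)^i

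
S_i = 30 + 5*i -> [30, 35, 40, 45, 50]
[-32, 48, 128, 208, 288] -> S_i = -32 + 80*i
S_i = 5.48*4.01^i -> [5.48, 21.97, 88.12, 353.36, 1416.96]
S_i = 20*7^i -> [20, 140, 980, 6860, 48020]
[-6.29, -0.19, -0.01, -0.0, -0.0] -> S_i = -6.29*0.03^i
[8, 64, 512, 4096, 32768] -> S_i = 8*8^i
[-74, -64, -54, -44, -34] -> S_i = -74 + 10*i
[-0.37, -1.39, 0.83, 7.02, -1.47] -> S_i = Random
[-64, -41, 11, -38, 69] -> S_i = Random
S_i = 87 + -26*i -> [87, 61, 35, 9, -17]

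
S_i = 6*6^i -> [6, 36, 216, 1296, 7776]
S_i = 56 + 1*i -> [56, 57, 58, 59, 60]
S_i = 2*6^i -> [2, 12, 72, 432, 2592]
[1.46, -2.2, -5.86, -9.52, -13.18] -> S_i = 1.46 + -3.66*i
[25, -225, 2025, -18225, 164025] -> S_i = 25*-9^i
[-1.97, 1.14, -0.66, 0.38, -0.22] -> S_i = -1.97*(-0.58)^i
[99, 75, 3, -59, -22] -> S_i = Random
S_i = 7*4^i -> [7, 28, 112, 448, 1792]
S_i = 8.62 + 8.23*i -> [8.62, 16.85, 25.08, 33.31, 41.54]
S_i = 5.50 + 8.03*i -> [5.5, 13.53, 21.56, 29.59, 37.62]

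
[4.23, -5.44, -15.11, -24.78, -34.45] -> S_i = 4.23 + -9.67*i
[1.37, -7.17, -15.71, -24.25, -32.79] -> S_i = 1.37 + -8.54*i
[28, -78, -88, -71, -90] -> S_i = Random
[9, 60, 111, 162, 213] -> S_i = 9 + 51*i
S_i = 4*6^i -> [4, 24, 144, 864, 5184]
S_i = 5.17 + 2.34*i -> [5.17, 7.51, 9.85, 12.19, 14.53]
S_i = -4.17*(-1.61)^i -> [-4.17, 6.71, -10.81, 17.4, -28.02]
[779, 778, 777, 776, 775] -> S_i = 779 + -1*i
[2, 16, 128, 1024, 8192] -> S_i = 2*8^i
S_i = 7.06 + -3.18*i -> [7.06, 3.88, 0.7, -2.48, -5.66]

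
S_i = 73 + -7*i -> [73, 66, 59, 52, 45]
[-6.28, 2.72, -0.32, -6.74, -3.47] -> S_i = Random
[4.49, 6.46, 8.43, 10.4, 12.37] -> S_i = 4.49 + 1.97*i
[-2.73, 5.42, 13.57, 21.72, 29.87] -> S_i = -2.73 + 8.15*i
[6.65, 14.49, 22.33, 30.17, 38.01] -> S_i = 6.65 + 7.84*i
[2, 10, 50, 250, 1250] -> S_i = 2*5^i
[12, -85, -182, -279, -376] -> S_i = 12 + -97*i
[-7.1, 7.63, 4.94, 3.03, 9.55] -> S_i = Random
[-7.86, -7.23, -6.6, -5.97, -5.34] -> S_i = -7.86 + 0.63*i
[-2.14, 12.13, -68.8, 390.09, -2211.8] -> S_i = -2.14*(-5.67)^i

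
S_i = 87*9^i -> [87, 783, 7047, 63423, 570807]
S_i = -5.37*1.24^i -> [-5.37, -6.66, -8.26, -10.24, -12.7]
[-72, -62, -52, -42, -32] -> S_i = -72 + 10*i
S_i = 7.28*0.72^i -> [7.28, 5.24, 3.77, 2.72, 1.96]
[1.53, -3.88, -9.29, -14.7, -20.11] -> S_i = 1.53 + -5.41*i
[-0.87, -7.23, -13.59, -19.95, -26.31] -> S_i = -0.87 + -6.36*i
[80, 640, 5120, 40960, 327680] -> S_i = 80*8^i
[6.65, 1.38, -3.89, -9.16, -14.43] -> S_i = 6.65 + -5.27*i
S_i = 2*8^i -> [2, 16, 128, 1024, 8192]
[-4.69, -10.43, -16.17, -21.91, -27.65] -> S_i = -4.69 + -5.74*i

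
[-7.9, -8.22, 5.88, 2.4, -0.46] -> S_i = Random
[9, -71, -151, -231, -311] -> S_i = 9 + -80*i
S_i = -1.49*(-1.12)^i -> [-1.49, 1.67, -1.87, 2.09, -2.34]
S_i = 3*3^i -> [3, 9, 27, 81, 243]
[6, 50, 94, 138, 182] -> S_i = 6 + 44*i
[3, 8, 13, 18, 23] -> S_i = 3 + 5*i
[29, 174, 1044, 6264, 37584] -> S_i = 29*6^i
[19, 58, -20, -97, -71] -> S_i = Random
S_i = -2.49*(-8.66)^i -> [-2.49, 21.56, -186.74, 1617.16, -14004.61]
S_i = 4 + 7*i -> [4, 11, 18, 25, 32]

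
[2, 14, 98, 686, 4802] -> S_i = 2*7^i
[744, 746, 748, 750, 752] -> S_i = 744 + 2*i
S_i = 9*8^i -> [9, 72, 576, 4608, 36864]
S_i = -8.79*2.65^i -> [-8.79, -23.29, -61.73, -163.58, -433.48]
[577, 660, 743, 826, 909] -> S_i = 577 + 83*i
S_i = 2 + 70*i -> [2, 72, 142, 212, 282]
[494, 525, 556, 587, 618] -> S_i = 494 + 31*i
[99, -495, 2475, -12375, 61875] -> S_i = 99*-5^i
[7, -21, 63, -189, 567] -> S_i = 7*-3^i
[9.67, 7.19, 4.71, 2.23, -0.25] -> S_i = 9.67 + -2.48*i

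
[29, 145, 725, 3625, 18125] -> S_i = 29*5^i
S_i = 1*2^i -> [1, 2, 4, 8, 16]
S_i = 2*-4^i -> [2, -8, 32, -128, 512]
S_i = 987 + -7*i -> [987, 980, 973, 966, 959]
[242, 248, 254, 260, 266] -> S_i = 242 + 6*i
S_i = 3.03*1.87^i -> [3.03, 5.67, 10.6, 19.81, 37.05]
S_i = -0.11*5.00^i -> [-0.11, -0.55, -2.75, -13.75, -68.75]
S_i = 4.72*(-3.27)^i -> [4.72, -15.43, 50.47, -165.04, 539.68]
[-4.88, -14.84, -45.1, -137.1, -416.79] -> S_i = -4.88*3.04^i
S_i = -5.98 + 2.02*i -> [-5.98, -3.96, -1.94, 0.08, 2.1]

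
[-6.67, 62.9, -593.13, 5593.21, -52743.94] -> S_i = -6.67*(-9.43)^i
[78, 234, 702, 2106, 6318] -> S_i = 78*3^i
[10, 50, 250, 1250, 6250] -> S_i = 10*5^i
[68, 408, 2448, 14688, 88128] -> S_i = 68*6^i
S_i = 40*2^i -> [40, 80, 160, 320, 640]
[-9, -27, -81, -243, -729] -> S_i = -9*3^i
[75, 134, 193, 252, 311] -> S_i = 75 + 59*i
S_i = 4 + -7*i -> [4, -3, -10, -17, -24]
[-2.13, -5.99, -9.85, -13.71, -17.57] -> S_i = -2.13 + -3.86*i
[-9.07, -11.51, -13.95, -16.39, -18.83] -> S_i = -9.07 + -2.44*i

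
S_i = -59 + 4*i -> [-59, -55, -51, -47, -43]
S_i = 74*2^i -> [74, 148, 296, 592, 1184]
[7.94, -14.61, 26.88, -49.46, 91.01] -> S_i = 7.94*(-1.84)^i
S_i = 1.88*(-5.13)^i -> [1.88, -9.64, 49.48, -253.81, 1302.05]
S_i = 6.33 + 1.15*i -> [6.33, 7.48, 8.63, 9.78, 10.93]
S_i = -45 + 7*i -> [-45, -38, -31, -24, -17]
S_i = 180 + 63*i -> [180, 243, 306, 369, 432]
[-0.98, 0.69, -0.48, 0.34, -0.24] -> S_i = -0.98*(-0.70)^i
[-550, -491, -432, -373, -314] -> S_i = -550 + 59*i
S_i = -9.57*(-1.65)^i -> [-9.57, 15.79, -26.05, 42.99, -70.93]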